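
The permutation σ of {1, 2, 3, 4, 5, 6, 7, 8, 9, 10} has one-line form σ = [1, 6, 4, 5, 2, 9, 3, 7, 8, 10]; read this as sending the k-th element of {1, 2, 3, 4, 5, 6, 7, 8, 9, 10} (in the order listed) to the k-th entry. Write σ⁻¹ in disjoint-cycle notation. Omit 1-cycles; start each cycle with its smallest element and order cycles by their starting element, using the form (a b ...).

(2 5 4 3 7 8 9 6)

The cycle decomposition of σ is (2 6 9 8 7 3 4 5).
Reversing each cycle (and rotating so the smallest element leads) gives σ⁻¹ = (2 5 4 3 7 8 9 6).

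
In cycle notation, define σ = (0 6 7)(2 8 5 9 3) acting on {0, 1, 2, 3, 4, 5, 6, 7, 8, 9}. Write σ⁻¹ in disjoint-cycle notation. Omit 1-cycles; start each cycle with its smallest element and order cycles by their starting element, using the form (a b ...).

The inverse reverses each cycle.
Reversing each cycle of σ and rotating so the smallest element leads gives (0 7 6)(2 3 9 5 8).

(0 7 6)(2 3 9 5 8)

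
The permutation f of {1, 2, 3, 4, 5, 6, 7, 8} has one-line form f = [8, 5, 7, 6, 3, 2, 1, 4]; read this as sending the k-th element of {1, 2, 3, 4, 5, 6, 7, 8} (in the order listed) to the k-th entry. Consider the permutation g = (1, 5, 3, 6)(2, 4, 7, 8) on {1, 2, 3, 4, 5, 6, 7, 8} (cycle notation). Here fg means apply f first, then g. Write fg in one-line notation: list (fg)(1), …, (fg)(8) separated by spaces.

2 3 8 1 6 4 5 7

(fg)(x) = g(f(x)). Computing each image: g(f(1)) = g(8) = 2, g(f(2)) = g(5) = 3, g(f(3)) = g(7) = 8, g(f(4)) = g(6) = 1, g(f(5)) = g(3) = 6, g(f(6)) = g(2) = 4, g(f(7)) = g(1) = 5, g(f(8)) = g(4) = 7.
Hence fg = [2 3 8 1 6 4 5 7].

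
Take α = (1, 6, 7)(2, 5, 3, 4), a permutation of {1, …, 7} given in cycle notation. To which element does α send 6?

7

6 appears in (1, 6, 7); the next entry (wrapping around) is 7.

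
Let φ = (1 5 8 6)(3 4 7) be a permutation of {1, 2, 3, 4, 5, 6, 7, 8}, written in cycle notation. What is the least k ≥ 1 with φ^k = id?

The cycle type of φ is (4, 3, 1).
The order is lcm(4, 3) = 12.

12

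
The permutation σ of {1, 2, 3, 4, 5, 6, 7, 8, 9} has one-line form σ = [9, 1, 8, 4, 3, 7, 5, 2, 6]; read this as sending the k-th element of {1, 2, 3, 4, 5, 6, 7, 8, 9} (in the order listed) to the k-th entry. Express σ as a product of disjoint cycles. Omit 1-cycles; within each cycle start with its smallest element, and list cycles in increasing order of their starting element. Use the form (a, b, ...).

(1, 9, 6, 7, 5, 3, 8, 2)

From 1: 1 → 9 → 6 → 7 → 5 → 3 → 8 → 2 → 1, closing the cycle (1, 9, 6, 7, 5, 3, 8, 2).
Continuing from each remaining unvisited element yields (1, 9, 6, 7, 5, 3, 8, 2).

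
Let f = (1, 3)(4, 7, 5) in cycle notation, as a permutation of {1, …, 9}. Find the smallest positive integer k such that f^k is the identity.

The cycle type of f is (3, 2, 1, 1, 1, 1).
The order of f is the least common multiple of its cycle lengths: lcm(3, 2) = 6.

6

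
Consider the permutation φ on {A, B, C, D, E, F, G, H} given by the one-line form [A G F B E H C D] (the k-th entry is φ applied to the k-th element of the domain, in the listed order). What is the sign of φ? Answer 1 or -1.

In disjoint-cycle form the cycle lengths are 6, 1, 1.
A cycle of length ℓ contributes ℓ−1 transpositions, so φ is a product of 5 transpositions — odd.

-1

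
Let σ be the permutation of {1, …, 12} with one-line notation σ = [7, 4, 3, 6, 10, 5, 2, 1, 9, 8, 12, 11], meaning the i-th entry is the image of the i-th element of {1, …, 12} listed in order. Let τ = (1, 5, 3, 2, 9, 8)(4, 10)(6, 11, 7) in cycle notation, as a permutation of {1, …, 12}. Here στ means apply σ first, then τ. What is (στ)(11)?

(στ)(11) = τ(σ(11)). σ(11) = 12, then τ(12) = 12. So (στ)(11) = 12.

12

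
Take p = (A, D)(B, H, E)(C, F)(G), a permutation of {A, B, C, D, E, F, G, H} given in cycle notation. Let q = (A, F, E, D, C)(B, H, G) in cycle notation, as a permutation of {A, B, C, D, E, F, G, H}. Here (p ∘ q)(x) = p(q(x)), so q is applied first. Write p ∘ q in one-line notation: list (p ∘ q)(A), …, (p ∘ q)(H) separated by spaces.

C E D F A B H G

Chase each element through q then p: A → F → C; B → H → E; C → A → D; D → C → F; E → D → A; F → E → B; G → B → H; H → G → G.
Collecting the images, p ∘ q = [C E D F A B H G].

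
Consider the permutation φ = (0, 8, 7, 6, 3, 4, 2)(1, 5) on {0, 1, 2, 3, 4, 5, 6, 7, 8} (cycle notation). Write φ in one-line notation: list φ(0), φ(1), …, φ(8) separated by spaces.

Reading each image from the cycles: 0→8, 1→5, 2→0, 3→4, 4→2, 5→1, 6→3, 7→6, 8→7.
So the one-line form is 8 5 0 4 2 1 3 6 7.

8 5 0 4 2 1 3 6 7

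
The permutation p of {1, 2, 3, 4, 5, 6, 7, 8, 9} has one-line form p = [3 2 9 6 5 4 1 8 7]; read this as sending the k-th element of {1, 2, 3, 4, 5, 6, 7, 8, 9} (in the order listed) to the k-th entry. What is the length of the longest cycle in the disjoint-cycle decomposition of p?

Decomposing into disjoint cycles gives (1 3 9 7)(4 6); the longest has length 4.

4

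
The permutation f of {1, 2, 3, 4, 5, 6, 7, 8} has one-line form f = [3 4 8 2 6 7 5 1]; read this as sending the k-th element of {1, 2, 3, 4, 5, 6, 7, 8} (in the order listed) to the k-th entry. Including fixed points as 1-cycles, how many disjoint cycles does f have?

The cycle decomposition is (1, 3, 8)(2, 4)(5, 6, 7), which has 3 cycles (counting 1-cycles).

3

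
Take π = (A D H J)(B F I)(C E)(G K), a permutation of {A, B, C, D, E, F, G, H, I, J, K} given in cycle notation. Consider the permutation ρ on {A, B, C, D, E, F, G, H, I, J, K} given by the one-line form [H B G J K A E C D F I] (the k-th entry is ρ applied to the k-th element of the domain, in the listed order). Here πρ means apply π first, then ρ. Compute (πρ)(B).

A

First apply π: π(B) = F, then ρ(F) = A. Thus (πρ)(B) = A.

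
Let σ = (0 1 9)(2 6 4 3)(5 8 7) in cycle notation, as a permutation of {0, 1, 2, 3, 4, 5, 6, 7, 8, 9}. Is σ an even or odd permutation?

odd

The cycle lengths are 4, 3, 3.
A cycle of length ℓ contributes ℓ−1 transpositions, so σ is a product of 3 + 2 + 2 = 7 transpositions — odd.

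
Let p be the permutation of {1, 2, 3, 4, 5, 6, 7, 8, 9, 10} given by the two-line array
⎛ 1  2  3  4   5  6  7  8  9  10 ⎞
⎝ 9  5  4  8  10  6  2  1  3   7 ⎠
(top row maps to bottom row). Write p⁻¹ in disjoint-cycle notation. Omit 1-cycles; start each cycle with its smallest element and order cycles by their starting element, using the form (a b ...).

The cycle decomposition of p is (1 9 3 4 8)(2 5 10 7).
The inverse reverses every cycle; in canonical form, p⁻¹ = (1 8 4 3 9)(2 7 10 5).

(1 8 4 3 9)(2 7 10 5)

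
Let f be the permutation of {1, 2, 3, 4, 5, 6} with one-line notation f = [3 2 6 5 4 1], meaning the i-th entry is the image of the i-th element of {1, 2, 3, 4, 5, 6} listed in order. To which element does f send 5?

5 is element number 5 of the domain, and entry number 5 of the one-line form is 4, so f(5) = 4.

4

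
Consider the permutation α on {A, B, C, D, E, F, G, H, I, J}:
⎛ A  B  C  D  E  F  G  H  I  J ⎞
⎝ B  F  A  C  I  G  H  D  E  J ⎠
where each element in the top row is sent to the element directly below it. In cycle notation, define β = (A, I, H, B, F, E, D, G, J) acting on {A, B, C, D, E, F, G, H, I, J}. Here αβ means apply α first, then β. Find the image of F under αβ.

(αβ)(F) = β(α(F)). α(F) = G, then β(G) = J. So (αβ)(F) = J.

J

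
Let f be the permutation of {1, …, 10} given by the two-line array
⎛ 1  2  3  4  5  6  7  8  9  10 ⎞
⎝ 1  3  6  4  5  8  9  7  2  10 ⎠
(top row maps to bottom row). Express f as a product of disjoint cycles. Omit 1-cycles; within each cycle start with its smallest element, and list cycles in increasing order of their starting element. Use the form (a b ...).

Iterating f from 2 gives 2 → 3 → 6 → 8 → 7 → 9 → 2; that is the 6-cycle (2 3 6 8 7 9).
Repeating from the next unused element and collecting all non-trivial cycles gives (2 3 6 8 7 9).

(2 3 6 8 7 9)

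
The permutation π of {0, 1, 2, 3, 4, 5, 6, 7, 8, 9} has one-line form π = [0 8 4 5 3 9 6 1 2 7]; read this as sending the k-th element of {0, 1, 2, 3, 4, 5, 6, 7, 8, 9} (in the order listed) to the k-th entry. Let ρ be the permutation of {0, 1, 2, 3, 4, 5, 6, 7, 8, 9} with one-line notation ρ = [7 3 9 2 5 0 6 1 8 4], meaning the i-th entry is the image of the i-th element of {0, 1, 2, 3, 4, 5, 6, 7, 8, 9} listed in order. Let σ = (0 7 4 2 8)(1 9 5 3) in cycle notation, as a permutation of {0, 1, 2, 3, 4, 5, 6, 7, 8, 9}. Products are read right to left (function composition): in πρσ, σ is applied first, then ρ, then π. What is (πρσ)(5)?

Chase 5: σ(5) = 3; ρ(3) = 2; π(2) = 4. Hence (πρσ)(5) = 4.

4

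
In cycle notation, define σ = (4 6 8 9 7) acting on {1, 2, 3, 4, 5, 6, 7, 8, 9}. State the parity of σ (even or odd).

even

The cycle lengths are 5, 1, 1, 1, 1.
A cycle of length ℓ contributes ℓ−1 transpositions, so σ is a product of 4 transpositions — even.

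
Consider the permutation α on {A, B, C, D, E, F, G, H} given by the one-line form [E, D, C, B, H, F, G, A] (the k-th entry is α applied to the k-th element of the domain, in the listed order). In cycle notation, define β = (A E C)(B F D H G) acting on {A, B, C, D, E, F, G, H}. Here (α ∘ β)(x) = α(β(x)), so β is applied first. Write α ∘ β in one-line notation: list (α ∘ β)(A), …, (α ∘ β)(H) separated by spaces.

H F E A C B D G

(α ∘ β)(x) = α(β(x)). Computing each image: α(β(A)) = α(E) = H, α(β(B)) = α(F) = F, α(β(C)) = α(A) = E, α(β(D)) = α(H) = A, α(β(E)) = α(C) = C, α(β(F)) = α(D) = B, α(β(G)) = α(B) = D, α(β(H)) = α(G) = G.
Hence α ∘ β = [H F E A C B D G].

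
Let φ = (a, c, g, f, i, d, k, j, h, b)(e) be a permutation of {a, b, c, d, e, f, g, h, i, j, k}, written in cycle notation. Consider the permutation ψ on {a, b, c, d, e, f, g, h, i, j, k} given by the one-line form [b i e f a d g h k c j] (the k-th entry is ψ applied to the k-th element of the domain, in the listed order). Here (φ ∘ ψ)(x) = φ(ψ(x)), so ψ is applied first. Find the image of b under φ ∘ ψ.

First apply ψ: ψ(b) = i, then φ(i) = d. Thus (φ ∘ ψ)(b) = d.

d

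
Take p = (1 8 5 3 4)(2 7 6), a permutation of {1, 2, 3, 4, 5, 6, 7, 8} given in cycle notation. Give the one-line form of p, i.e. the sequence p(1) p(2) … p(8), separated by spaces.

Reading each image from the cycles: 1→8, 2→7, 3→4, 4→1, 5→3, 6→2, 7→6, 8→5.
So the one-line form is 8 7 4 1 3 2 6 5.

8 7 4 1 3 2 6 5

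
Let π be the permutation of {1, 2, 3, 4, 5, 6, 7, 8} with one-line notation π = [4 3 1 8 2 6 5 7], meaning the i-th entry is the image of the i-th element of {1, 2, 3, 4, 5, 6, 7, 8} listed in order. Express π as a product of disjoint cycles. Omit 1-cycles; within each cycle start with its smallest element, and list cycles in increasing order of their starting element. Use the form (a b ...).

Iterating π from 1 gives 1 → 4 → 8 → 7 → 5 → 2 → 3 → 1; that is the 7-cycle (1 4 8 7 5 2 3).
Continuing from each remaining unvisited element yields (1 4 8 7 5 2 3).

(1 4 8 7 5 2 3)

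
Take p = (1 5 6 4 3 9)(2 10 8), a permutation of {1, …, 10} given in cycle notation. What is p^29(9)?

3

9 lies in the 6-cycle (1 5 6 4 3 9).
On a 6-cycle, p^6 is the identity, so p^29 = p^5 there (29 ≡ 5 mod 6).
Stepping 5 places around the cycle: 9 → 1 → 5 → 6 → 4 → 3.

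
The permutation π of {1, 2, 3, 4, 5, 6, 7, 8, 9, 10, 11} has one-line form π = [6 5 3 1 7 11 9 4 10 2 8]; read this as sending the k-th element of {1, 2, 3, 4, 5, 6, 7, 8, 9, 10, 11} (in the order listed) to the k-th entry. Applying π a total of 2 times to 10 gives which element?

Tracing 10 → 2 → … returns to 10 after 5 steps, so 10 lies in a 5-cycle (2, 5, 7, 9, 10).
Advancing 2 steps from 10: 10 → 2 → 5.

5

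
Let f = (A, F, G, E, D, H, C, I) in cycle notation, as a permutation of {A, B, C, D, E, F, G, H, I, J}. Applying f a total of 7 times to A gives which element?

I

A lies in the 8-cycle (A, F, G, E, D, H, C, I).
Stepping 7 places around the cycle: A → F → G → E → D → H → C → I.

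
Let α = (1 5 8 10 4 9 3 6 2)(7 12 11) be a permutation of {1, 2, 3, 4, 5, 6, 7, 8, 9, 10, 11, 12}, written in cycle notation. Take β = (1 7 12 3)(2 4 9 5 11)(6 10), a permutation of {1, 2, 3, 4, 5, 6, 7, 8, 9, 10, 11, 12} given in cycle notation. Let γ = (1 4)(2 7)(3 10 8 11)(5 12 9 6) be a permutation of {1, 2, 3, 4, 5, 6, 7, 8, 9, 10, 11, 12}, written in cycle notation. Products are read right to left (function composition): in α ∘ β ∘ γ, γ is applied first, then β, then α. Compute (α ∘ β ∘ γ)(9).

4

Apply the permutations in order: γ(9) = 6, then β(6) = 10, then α(10) = 4. So (α ∘ β ∘ γ)(9) = 4.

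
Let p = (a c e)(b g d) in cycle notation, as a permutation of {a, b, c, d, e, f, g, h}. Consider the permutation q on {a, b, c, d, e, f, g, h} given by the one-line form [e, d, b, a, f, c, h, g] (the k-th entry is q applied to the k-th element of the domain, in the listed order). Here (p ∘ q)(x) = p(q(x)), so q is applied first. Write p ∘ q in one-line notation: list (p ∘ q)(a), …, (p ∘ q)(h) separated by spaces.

Chase each element through q then p: a → e → a; b → d → b; c → b → g; d → a → c; e → f → f; f → c → e; g → h → h; h → g → d.
So p ∘ q in one-line form is a b g c f e h d.

a b g c f e h d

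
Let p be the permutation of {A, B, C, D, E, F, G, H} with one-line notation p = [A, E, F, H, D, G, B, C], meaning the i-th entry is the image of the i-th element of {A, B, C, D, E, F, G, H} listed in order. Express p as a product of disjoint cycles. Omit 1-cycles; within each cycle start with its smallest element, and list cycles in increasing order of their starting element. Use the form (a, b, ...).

(B, E, D, H, C, F, G)

Start at B and follow images: B → E → D → H → C → F → G → B, giving the cycle (B, E, D, H, C, F, G).
Continuing from each remaining unvisited element yields (B, E, D, H, C, F, G).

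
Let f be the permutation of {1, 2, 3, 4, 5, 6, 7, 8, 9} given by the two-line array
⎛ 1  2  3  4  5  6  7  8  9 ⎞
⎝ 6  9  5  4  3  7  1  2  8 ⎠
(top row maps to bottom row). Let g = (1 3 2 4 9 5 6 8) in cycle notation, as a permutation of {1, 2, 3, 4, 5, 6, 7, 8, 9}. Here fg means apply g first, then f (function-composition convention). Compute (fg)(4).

(fg)(4) = f(g(4)). g(4) = 9, then f(9) = 8. So (fg)(4) = 8.

8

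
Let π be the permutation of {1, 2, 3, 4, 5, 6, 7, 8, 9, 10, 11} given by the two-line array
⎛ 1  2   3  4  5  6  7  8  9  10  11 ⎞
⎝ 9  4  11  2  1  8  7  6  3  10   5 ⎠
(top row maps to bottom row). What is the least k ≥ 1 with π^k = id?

Writing π as disjoint cycles, the cycle lengths are 5, 2, 2, 1, 1.
The order of π is the least common multiple of its cycle lengths: lcm(5, 2, 2) = 10.

10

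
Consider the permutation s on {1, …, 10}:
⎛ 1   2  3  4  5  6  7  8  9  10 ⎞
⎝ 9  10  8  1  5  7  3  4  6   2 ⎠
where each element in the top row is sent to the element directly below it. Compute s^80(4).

Tracing 4 → 1 → … returns to 4 after 7 steps, so 4 lies in a 7-cycle (1, 9, 6, 7, 3, 8, 4).
On a 7-cycle, s^7 is the identity, so s^80 = s^3 there (80 ≡ 3 mod 7).
Advancing 3 steps from 4: 4 → 1 → 9 → 6.

6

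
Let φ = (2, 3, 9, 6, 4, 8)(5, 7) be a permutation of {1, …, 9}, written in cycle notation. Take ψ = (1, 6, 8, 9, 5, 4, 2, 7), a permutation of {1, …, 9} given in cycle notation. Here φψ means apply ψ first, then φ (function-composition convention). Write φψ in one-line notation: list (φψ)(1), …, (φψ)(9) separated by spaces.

4 5 9 3 8 2 1 6 7

(φψ)(x) = φ(ψ(x)). Computing each image: φ(ψ(1)) = φ(6) = 4, φ(ψ(2)) = φ(7) = 5, φ(ψ(3)) = φ(3) = 9, φ(ψ(4)) = φ(2) = 3, φ(ψ(5)) = φ(4) = 8, φ(ψ(6)) = φ(8) = 2, φ(ψ(7)) = φ(1) = 1, φ(ψ(8)) = φ(9) = 6, φ(ψ(9)) = φ(5) = 7.
Hence φψ = [4 5 9 3 8 2 1 6 7].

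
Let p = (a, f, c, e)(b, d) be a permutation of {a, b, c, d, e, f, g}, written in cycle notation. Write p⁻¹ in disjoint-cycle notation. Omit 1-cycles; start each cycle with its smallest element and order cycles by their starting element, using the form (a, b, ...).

(a, e, c, f)(b, d)

The inverse reverses each cycle.
After reversing and putting each cycle's least element first, p⁻¹ = (a, e, c, f)(b, d).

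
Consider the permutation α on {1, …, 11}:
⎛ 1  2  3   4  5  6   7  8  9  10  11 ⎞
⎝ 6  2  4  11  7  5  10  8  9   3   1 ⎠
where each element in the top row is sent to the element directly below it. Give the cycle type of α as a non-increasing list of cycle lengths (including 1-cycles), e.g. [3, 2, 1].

[8, 1, 1, 1]

The disjoint cycles are (1, 6, 5, 7, 10, 3, 4, 11)(2)(8)(9), with lengths 8, 1, 1, 1 in non-increasing order.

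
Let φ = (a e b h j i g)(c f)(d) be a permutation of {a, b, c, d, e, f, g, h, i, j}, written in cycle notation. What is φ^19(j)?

b

j lies in the 7-cycle (a e b h j i g).
Since the cycle has length 7, φ^19 acts on it the same as φ^5 (19 mod 7 = 5).
Stepping 5 places around the cycle: j → i → g → a → e → b.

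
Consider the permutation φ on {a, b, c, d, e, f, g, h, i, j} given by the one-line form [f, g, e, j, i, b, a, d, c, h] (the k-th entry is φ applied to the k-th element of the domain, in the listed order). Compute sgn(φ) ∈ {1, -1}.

In disjoint-cycle form the cycle lengths are 4, 3, 3.
A cycle of length ℓ contributes ℓ−1 transpositions, so φ is a product of 3 + 2 + 2 = 7 transpositions — odd.

-1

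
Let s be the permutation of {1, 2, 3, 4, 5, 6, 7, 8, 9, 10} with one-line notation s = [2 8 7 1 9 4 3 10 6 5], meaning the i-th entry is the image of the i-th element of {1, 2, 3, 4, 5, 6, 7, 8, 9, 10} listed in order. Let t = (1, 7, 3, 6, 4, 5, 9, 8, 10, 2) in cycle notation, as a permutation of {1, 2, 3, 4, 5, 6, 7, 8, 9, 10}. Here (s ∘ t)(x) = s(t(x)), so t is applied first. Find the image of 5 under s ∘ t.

6

t(5) = 9, then s(9) = 6; composing gives (s ∘ t)(5) = 6.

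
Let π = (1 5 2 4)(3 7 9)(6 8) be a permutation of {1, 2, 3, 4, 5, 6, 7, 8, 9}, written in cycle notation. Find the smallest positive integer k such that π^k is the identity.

12

The disjoint cycles have lengths 4, 3, 2.
The order of π is the least common multiple of its cycle lengths: lcm(4, 3, 2) = 12.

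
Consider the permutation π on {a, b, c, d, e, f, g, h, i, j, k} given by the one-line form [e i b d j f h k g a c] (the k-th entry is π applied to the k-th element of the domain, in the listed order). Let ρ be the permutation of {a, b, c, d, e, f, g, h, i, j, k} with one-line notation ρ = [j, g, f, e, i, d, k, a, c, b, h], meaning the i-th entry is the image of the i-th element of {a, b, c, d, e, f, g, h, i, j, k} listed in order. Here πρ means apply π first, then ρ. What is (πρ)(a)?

(πρ)(a) = ρ(π(a)). π(a) = e, then ρ(e) = i. So (πρ)(a) = i.

i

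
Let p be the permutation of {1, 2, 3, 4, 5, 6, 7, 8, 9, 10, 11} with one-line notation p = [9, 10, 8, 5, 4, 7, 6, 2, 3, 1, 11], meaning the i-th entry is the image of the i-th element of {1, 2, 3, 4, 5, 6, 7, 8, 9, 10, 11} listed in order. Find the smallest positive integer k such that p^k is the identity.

6

Decomposing into disjoint cycles gives cycle lengths 6, 2, 2, 1.
Since disjoint cycles commute, ord(p) = lcm(6, 2, 2) = 6.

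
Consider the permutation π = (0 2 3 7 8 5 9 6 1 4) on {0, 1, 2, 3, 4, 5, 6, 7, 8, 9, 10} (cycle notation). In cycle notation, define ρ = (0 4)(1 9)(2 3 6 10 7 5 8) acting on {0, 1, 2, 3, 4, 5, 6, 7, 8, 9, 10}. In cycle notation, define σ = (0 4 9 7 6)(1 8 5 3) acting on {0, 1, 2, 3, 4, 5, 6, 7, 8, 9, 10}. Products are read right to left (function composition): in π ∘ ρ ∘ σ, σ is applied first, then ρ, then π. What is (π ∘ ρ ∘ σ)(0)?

(π ∘ ρ ∘ σ)(0) = π(ρ(σ(0))). σ(0) = 4, then ρ(4) = 0, then π(0) = 2, so the result is 2.

2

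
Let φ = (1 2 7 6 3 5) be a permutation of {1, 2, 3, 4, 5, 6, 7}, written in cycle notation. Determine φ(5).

1

5 appears in (1 2 7 6 3 5); the next entry (wrapping around) is 1.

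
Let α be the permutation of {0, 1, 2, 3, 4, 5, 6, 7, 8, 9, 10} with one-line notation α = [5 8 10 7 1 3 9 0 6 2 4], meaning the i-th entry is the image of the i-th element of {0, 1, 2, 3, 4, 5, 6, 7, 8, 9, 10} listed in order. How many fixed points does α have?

0

No element satisfies α(x) = x, so there are 0 fixed points.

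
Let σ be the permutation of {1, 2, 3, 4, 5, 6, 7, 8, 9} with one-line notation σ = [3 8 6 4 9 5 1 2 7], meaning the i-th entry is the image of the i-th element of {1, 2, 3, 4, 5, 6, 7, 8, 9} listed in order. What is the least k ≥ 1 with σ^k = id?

6

Writing σ as disjoint cycles, the cycle lengths are 6, 2, 1.
Since disjoint cycles commute, ord(σ) = lcm(6, 2) = 6.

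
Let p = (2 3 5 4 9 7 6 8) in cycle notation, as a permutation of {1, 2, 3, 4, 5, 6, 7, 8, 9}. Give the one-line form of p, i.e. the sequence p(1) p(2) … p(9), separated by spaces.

Image by image: 1→1, 2→3, 3→5, 4→9, 5→4, 6→8, 7→6, 8→2, 9→7.
So the one-line form is 1 3 5 9 4 8 6 2 7.

1 3 5 9 4 8 6 2 7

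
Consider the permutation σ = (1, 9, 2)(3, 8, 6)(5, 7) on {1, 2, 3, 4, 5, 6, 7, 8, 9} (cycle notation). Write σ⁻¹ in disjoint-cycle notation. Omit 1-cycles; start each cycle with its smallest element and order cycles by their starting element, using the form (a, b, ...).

(1, 2, 9)(3, 6, 8)(5, 7)

Inverting a permutation written in cycle notation just reverses the order within every cycle.
Reversing each cycle of σ and rotating so the smallest element leads gives (1, 2, 9)(3, 6, 8)(5, 7).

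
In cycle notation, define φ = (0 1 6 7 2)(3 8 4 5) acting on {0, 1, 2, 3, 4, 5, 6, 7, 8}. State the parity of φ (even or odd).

odd

The cycle lengths are 5, 4.
A cycle of length ℓ contributes ℓ−1 transpositions, so φ is a product of 4 + 3 = 7 transpositions — odd.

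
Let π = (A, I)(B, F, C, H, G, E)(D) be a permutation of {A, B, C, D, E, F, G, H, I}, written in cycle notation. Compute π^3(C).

E

C lies in the 6-cycle (B, F, C, H, G, E).
Stepping 3 places around the cycle: C → H → G → E.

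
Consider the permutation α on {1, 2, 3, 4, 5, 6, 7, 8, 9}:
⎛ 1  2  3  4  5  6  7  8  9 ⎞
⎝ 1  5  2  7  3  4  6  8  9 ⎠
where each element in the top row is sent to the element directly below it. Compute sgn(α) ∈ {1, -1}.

In disjoint-cycle form the cycle lengths are 3, 3, 1, 1, 1.
A cycle is odd iff its length is even; α has 0 even-length cycles, so sgn(α) = (−1)^0 and α is even.

1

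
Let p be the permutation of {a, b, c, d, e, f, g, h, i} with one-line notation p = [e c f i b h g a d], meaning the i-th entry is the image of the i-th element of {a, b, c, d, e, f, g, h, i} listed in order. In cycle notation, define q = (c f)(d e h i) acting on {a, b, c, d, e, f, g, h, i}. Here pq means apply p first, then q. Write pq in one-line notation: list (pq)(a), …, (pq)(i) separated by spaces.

(pq)(x) = q(p(x)). Computing each image: q(p(a)) = q(e) = h, q(p(b)) = q(c) = f, q(p(c)) = q(f) = c, q(p(d)) = q(i) = d, q(p(e)) = q(b) = b, q(p(f)) = q(h) = i, q(p(g)) = q(g) = g, q(p(h)) = q(a) = a, q(p(i)) = q(d) = e.
Hence pq = [h f c d b i g a e].

h f c d b i g a e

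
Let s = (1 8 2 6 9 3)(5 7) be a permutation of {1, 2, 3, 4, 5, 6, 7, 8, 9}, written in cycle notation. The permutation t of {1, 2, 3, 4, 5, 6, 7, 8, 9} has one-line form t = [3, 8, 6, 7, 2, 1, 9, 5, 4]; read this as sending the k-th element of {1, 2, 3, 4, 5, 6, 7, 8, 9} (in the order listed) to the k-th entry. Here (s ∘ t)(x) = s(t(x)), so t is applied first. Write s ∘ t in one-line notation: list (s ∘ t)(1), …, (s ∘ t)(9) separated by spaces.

For each element, apply t then s: 1 → 3 → 1; 2 → 8 → 2; 3 → 6 → 9; 4 → 7 → 5; 5 → 2 → 6; 6 → 1 → 8; 7 → 9 → 3; 8 → 5 → 7; 9 → 4 → 4.
Collecting the images, s ∘ t = [1 2 9 5 6 8 3 7 4].

1 2 9 5 6 8 3 7 4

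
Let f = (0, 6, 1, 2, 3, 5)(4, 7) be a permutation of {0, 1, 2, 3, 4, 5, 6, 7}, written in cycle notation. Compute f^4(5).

2

5 lies in the 6-cycle (0, 6, 1, 2, 3, 5).
Stepping 4 places around the cycle: 5 → 0 → 6 → 1 → 2.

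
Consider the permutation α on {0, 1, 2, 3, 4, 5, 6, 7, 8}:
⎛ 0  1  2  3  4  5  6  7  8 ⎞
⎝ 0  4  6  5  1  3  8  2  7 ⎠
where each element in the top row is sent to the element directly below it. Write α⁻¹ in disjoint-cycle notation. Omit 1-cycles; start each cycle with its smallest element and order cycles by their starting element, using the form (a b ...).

First write α in disjoint cycles: (1 4)(2 6 8 7)(3 5).
The inverse reverses every cycle; in canonical form, α⁻¹ = (1 4)(2 7 8 6)(3 5).

(1 4)(2 7 8 6)(3 5)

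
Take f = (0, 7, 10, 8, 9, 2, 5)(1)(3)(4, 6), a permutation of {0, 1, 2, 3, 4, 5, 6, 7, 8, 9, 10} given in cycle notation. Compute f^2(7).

7 lies in the 7-cycle (0, 7, 10, 8, 9, 2, 5).
Advancing 2 steps from 7: 7 → 10 → 8.

8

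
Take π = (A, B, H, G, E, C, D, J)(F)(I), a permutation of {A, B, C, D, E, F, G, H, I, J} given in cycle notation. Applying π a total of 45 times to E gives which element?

E lies in the 8-cycle (A, B, H, G, E, C, D, J).
Powers repeat with period 8 on this cycle, and 45 mod 8 = 5, so π^45(E) = π^5(E).
Advancing 5 steps from E: E → C → D → J → A → B.

B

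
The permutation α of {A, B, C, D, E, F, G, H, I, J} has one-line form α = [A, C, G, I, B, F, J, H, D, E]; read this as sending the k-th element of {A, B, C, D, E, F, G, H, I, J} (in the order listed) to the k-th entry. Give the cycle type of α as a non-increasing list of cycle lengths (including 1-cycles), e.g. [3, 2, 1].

The disjoint cycles are (A)(B, C, G, J, E)(D, I)(F)(H), with lengths 5, 2, 1, 1, 1 in non-increasing order.

[5, 2, 1, 1, 1]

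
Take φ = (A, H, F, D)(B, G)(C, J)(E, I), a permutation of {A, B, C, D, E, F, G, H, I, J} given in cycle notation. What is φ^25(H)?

H lies in the 4-cycle (A, H, F, D).
Since the cycle has length 4, φ^25 acts on it the same as φ^1 (25 mod 4 = 1).
Advancing 1 step from H: H → F.

F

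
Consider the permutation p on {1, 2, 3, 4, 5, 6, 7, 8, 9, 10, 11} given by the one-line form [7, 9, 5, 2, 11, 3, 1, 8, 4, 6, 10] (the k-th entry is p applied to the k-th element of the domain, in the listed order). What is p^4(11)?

5

Tracing 11 → 10 → … returns to 11 after 5 steps, so 11 lies in a 5-cycle (3 5 11 10 6).
Stepping 4 places around the cycle: 11 → 10 → 6 → 3 → 5.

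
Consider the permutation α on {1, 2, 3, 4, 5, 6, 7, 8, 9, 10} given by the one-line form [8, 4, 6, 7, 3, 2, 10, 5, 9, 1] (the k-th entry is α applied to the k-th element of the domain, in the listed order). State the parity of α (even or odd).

even

In disjoint-cycle form the cycle lengths are 9, 1.
A cycle is odd iff its length is even; α has 0 even-length cycles, so sgn(α) = (−1)^0 and α is even.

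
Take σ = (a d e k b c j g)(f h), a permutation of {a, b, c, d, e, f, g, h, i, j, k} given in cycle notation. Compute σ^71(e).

d

e lies in the 8-cycle (a d e k b c j g).
Powers repeat with period 8 on this cycle, and 71 mod 8 = 7, so σ^71(e) = σ^7(e).
Stepping 7 places around the cycle: e → k → b → c → j → g → a → d.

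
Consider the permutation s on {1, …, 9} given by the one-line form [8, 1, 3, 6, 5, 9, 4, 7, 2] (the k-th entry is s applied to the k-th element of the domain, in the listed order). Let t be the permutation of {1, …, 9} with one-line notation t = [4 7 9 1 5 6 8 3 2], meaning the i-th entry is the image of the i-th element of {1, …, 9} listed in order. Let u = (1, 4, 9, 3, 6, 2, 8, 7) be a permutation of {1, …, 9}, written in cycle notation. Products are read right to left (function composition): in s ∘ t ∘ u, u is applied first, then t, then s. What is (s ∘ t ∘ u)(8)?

Apply the permutations in order: u(8) = 7, then t(7) = 8, then s(8) = 7. So (s ∘ t ∘ u)(8) = 7.

7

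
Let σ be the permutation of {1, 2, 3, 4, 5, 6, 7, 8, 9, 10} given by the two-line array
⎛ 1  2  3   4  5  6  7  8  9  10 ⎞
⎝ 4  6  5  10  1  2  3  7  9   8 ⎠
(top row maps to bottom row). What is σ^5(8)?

Tracing 8 → 7 → … returns to 8 after 7 steps, so 8 lies in a 7-cycle (1, 4, 10, 8, 7, 3, 5).
Advancing 5 steps from 8: 8 → 7 → 3 → 5 → 1 → 4.

4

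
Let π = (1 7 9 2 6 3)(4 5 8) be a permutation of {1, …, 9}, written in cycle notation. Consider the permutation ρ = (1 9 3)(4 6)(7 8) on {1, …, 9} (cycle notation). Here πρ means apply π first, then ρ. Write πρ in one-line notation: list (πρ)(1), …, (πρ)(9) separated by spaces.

8 4 9 5 7 1 3 6 2

For each element, apply π then ρ: 1 → 7 → 8; 2 → 6 → 4; 3 → 1 → 9; 4 → 5 → 5; 5 → 8 → 7; 6 → 3 → 1; 7 → 9 → 3; 8 → 4 → 6; 9 → 2 → 2.
So πρ in one-line form is 8 4 9 5 7 1 3 6 2.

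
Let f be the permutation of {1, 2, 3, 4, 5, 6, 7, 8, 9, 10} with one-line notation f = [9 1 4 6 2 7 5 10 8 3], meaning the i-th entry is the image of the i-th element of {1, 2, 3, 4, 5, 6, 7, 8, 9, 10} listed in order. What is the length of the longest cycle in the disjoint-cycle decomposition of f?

10

Decomposing into disjoint cycles gives (1 9 8 10 3 4 6 7 5 2); the longest has length 10.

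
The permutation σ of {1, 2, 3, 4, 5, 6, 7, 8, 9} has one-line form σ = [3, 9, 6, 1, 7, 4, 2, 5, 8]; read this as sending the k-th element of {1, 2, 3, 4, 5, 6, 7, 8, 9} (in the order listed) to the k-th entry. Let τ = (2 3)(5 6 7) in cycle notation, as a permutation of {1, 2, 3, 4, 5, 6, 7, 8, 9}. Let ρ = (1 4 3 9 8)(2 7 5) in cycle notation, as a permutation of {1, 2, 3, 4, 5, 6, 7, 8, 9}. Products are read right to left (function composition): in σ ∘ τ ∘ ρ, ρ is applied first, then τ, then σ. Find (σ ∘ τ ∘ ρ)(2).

(σ ∘ τ ∘ ρ)(2) = σ(τ(ρ(2))). ρ(2) = 7, then τ(7) = 5, then σ(5) = 7, so the result is 7.

7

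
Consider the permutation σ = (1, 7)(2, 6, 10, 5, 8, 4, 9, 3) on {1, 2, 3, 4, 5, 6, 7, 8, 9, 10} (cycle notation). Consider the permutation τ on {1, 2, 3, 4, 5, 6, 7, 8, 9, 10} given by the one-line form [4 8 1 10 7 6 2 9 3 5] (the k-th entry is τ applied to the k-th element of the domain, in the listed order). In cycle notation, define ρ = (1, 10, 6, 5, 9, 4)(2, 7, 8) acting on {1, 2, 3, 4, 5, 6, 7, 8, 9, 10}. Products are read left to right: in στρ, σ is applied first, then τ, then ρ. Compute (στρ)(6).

Chase 6: σ(6) = 10; τ(10) = 5; ρ(5) = 9. Hence (στρ)(6) = 9.

9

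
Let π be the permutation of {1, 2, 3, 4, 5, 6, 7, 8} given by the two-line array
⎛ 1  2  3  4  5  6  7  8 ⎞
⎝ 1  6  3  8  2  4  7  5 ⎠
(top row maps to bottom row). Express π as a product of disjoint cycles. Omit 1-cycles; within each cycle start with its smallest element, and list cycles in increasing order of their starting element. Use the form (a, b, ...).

(2, 6, 4, 8, 5)

Iterating π from 2 gives 2 → 6 → 4 → 8 → 5 → 2; that is the 5-cycle (2, 6, 4, 8, 5).
Repeating from the next unused element and collecting all non-trivial cycles gives (2, 6, 4, 8, 5).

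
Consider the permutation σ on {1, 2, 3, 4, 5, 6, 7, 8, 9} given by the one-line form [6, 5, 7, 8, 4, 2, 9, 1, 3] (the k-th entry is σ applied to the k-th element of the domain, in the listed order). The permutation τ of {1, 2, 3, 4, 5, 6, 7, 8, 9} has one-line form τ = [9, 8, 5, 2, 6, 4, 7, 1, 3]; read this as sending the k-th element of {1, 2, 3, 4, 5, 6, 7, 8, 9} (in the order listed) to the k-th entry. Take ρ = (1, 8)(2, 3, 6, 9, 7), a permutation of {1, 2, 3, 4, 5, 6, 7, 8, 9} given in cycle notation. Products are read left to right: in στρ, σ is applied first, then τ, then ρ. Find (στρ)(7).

Apply the permutations in order: σ(7) = 9, then τ(9) = 3, then ρ(3) = 6. So (στρ)(7) = 6.

6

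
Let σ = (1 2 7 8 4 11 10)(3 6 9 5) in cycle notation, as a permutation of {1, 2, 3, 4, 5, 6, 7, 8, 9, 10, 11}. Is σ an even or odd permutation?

odd

The cycle lengths are 7, 4.
A cycle is odd iff its length is even; σ has 1 even-length cycle, so sgn(σ) = (−1)^1 and σ is odd.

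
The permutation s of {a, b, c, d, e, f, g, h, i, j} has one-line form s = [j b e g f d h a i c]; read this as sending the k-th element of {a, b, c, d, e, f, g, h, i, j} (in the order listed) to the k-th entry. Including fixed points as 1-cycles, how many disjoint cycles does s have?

3

The cycle decomposition is (a, j, c, e, f, d, g, h)(b)(i), which has 3 cycles (counting 1-cycles).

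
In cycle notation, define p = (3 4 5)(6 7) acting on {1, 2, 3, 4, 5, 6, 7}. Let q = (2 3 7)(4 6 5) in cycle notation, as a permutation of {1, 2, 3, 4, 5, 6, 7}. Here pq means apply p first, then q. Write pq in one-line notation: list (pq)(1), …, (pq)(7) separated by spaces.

(pq)(x) = q(p(x)). Computing each image: q(p(1)) = q(1) = 1, q(p(2)) = q(2) = 3, q(p(3)) = q(4) = 6, q(p(4)) = q(5) = 4, q(p(5)) = q(3) = 7, q(p(6)) = q(7) = 2, q(p(7)) = q(6) = 5.
Hence pq = [1 3 6 4 7 2 5].

1 3 6 4 7 2 5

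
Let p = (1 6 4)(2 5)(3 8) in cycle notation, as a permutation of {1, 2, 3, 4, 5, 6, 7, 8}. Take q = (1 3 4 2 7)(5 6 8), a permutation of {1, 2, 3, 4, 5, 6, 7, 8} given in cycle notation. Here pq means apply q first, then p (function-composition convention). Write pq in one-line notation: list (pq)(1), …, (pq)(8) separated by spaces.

8 7 1 5 4 3 6 2

(pq)(x) = p(q(x)). Computing each image: p(q(1)) = p(3) = 8, p(q(2)) = p(7) = 7, p(q(3)) = p(4) = 1, p(q(4)) = p(2) = 5, p(q(5)) = p(6) = 4, p(q(6)) = p(8) = 3, p(q(7)) = p(1) = 6, p(q(8)) = p(5) = 2.
Hence pq = [8 7 1 5 4 3 6 2].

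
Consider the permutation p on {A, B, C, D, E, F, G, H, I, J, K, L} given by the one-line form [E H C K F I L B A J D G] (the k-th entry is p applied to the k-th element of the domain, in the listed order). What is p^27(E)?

Tracing E → F → … returns to E after 4 steps, so E lies in a 4-cycle (A E F I).
Powers repeat with period 4 on this cycle, and 27 mod 4 = 3, so p^27(E) = p^3(E).
Advancing 3 steps from E: E → F → I → A.

A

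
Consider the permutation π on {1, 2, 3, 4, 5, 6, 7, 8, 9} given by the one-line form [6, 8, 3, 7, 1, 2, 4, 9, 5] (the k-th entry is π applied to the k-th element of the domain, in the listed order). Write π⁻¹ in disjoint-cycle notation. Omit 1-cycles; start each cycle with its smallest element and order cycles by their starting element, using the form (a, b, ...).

The cycle decomposition of π is (1, 6, 2, 8, 9, 5)(4, 7).
Reversing each cycle (and rotating so the smallest element leads) gives π⁻¹ = (1, 5, 9, 8, 2, 6)(4, 7).

(1, 5, 9, 8, 2, 6)(4, 7)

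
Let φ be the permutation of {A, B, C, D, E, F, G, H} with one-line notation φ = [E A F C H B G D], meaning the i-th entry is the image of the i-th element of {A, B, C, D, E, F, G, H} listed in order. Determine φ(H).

D

H is element number 8 of the domain, and entry number 8 of the one-line form is D, so φ(H) = D.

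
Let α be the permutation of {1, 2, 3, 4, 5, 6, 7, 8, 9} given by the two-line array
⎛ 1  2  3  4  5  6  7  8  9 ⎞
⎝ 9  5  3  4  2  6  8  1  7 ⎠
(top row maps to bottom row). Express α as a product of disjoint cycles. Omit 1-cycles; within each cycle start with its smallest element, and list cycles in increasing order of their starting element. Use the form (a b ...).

(1 9 7 8)(2 5)

From 1: 1 → 9 → 7 → 8 → 1, closing the cycle (1 9 7 8).
Repeating from the next unused element and collecting all non-trivial cycles gives (1 9 7 8)(2 5).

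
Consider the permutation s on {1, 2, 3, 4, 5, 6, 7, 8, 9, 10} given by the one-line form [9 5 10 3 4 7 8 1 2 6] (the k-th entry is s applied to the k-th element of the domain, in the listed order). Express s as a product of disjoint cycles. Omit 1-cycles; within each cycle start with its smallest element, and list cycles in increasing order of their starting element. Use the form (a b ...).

(1 9 2 5 4 3 10 6 7 8)

From 1: 1 → 9 → 2 → 5 → 4 → 3 → 10 → 6 → 7 → 8 → 1, closing the cycle (1 9 2 5 4 3 10 6 7 8).
Continuing from each remaining unvisited element yields (1 9 2 5 4 3 10 6 7 8).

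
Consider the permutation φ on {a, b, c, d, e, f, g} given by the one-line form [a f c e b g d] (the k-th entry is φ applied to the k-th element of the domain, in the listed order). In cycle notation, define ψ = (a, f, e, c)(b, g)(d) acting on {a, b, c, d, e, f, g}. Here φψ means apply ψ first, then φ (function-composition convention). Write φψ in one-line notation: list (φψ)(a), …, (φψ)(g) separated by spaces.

g d a e c b f

For each element, apply ψ then φ: a → f → g; b → g → d; c → a → a; d → d → e; e → c → c; f → e → b; g → b → f.
Collecting the images, φψ = [g d a e c b f].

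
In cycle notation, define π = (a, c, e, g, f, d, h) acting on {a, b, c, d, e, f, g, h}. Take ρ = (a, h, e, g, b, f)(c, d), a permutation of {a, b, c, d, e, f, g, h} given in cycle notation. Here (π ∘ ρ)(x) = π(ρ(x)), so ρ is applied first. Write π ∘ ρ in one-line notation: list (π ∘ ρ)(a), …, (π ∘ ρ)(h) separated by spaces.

(π ∘ ρ)(x) = π(ρ(x)). Computing each image: π(ρ(a)) = π(h) = a, π(ρ(b)) = π(f) = d, π(ρ(c)) = π(d) = h, π(ρ(d)) = π(c) = e, π(ρ(e)) = π(g) = f, π(ρ(f)) = π(a) = c, π(ρ(g)) = π(b) = b, π(ρ(h)) = π(e) = g.
Hence π ∘ ρ = [a d h e f c b g].

a d h e f c b g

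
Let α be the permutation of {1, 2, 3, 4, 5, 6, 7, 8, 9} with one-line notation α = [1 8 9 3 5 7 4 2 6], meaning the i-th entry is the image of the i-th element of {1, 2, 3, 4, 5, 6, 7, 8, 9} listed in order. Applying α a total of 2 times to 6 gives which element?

4

Tracing 6 → 7 → … returns to 6 after 5 steps, so 6 lies in a 5-cycle (3, 9, 6, 7, 4).
Advancing 2 steps from 6: 6 → 7 → 4.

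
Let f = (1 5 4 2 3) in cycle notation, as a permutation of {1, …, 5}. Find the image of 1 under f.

5

1 appears in (1 5 4 2 3); the next entry (wrapping around) is 5.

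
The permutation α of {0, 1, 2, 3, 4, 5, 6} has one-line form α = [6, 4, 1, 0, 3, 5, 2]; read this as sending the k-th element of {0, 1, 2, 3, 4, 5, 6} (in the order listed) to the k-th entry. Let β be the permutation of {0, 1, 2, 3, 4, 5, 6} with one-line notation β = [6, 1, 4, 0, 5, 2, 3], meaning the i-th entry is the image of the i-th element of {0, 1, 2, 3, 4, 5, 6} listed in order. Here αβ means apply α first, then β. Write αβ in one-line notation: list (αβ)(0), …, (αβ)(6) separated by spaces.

3 5 1 6 0 2 4

(αβ)(x) = β(α(x)). Computing each image: β(α(0)) = β(6) = 3, β(α(1)) = β(4) = 5, β(α(2)) = β(1) = 1, β(α(3)) = β(0) = 6, β(α(4)) = β(3) = 0, β(α(5)) = β(5) = 2, β(α(6)) = β(2) = 4.
Hence αβ = [3 5 1 6 0 2 4].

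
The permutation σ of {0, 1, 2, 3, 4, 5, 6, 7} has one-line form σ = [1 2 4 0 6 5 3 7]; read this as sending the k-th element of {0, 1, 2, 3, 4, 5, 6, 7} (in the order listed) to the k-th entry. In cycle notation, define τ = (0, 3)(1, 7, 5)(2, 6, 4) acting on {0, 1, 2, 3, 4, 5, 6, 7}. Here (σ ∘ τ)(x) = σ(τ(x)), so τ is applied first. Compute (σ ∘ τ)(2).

(σ ∘ τ)(2) = σ(τ(2)). τ(2) = 6, then σ(6) = 3. So (σ ∘ τ)(2) = 3.

3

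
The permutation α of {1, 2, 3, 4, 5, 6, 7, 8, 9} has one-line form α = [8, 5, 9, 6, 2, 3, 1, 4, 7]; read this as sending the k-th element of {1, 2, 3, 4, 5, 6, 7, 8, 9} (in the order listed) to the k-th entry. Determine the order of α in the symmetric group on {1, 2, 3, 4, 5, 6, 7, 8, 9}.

Writing α as disjoint cycles, the cycle lengths are 7, 2.
Since disjoint cycles commute, ord(α) = lcm(7, 2) = 14.

14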